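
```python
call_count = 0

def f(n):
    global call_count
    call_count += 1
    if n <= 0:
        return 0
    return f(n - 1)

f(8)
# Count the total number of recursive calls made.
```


f(8) calls f(7) calls ... calls f(0)
Total calls: 8 + 1 (for base case) = 9


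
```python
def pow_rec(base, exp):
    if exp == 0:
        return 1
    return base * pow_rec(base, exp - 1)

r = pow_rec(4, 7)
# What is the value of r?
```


pow_rec(4, 7)
= 4 * pow_rec(4, 6)
= 4 * 4 * pow_rec(4, 5)
= 4 * 4 * 4 * pow_rec(4, 4)
= 4 * 4 * 4 * 4 * pow_rec(4, 3)
= 4 * 4 * 4 * 4 * 4 * pow_rec(4, 2)
= 4 * 4 * 4 * 4 * 4 * 4 * pow_rec(4, 1)
= 4 * 4 * 4 * 4 * 4 * 4 * 4 * pow_rec(4, 0)
= 4 * 4 * 4 * 4 * 4 * 4 * 4 * 1
= 16384


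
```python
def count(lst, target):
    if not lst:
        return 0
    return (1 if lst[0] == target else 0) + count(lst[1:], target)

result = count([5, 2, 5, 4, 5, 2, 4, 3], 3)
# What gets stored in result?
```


count([5, 2, 5, 4, 5, 2, 4, 3], 3)
lst[0]=5 != 3: 0 + count([2, 5, 4, 5, 2, 4, 3], 3)
lst[0]=2 != 3: 0 + count([5, 4, 5, 2, 4, 3], 3)
lst[0]=5 != 3: 0 + count([4, 5, 2, 4, 3], 3)
lst[0]=4 != 3: 0 + count([5, 2, 4, 3], 3)
lst[0]=5 != 3: 0 + count([2, 4, 3], 3)
lst[0]=2 != 3: 0 + count([4, 3], 3)
lst[0]=4 != 3: 0 + count([3], 3)
lst[0]=3 == 3: 1 + count([], 3)
= 1


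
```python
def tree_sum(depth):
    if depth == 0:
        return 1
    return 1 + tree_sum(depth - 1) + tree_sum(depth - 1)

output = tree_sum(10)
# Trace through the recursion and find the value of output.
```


tree_sum(10)
= 1 + tree_sum(9) + tree_sum(9)
= 1 + 2 * tree_sum(9)
tree_sum(k) = 2^(k+1) - 1
tree_sum(0) = 1
tree_sum(1) = 3
tree_sum(2) = 7
tree_sum(3) = 15
tree_sum(4) = 31
tree_sum(10) = 2^11 - 1 = 2047


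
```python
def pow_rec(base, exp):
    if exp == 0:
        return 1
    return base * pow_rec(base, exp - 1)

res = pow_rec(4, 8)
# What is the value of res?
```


pow_rec(4, 8)
= 4 * pow_rec(4, 7)
= 4 * 4 * pow_rec(4, 6)
= 4 * 4 * 4 * pow_rec(4, 5)
= 4 * 4 * 4 * 4 * pow_rec(4, 4)
= 4 * 4 * 4 * 4 * 4 * pow_rec(4, 3)
= 4 * 4 * 4 * 4 * 4 * 4 * pow_rec(4, 2)
= 4 * 4 * 4 * 4 * 4 * 4 * 4 * pow_rec(4, 1)
= 4 * 4 * 4 * 4 * 4 * 4 * 4 * 4 * pow_rec(4, 0)
= 4 * 4 * 4 * 4 * 4 * 4 * 4 * 4 * 1
= 65536


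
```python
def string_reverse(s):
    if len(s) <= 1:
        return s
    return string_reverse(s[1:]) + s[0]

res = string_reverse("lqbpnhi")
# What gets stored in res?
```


string_reverse("lqbpnhi")
= string_reverse("qbpnhi") + "l"
= string_reverse("bpnhi") + "q" + "l"
= string_reverse("pnhi") + "b" + "q" + "l"
= string_reverse("nhi") + "p" + "b" + "q" + "l"
= string_reverse("hi") + "n" + "p" + "b" + "q" + "l"
= string_reverse("i") + "h" + "n" + "p" + "b" + "q" + "l"
= "i" + "h" + "n" + "p" + "b" + "q" + "l"
= "ihnpbql"


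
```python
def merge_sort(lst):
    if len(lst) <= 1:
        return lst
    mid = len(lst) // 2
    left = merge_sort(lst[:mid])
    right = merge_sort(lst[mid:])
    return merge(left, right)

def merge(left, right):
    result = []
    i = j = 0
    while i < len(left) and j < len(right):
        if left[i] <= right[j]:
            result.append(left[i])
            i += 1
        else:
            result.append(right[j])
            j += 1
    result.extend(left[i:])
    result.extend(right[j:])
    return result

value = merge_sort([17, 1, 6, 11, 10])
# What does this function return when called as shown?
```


merge_sort([17, 1, 6, 11, 10])
Split into [17, 1] and [6, 11, 10]
Left sorted: [1, 17]
Right sorted: [6, 10, 11]
Merge [1, 17] and [6, 10, 11]
= [1, 6, 10, 11, 17]


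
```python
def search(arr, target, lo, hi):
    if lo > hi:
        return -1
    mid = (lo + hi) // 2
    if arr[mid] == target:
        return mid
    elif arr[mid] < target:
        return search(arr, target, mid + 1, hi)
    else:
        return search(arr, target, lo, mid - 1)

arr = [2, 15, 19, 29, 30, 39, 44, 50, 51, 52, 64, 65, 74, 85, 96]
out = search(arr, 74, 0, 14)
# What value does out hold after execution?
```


search(arr, 74, 0, 14)
lo=0, hi=14, mid=7, arr[mid]=50
50 < 74, search right half
lo=8, hi=14, mid=11, arr[mid]=65
65 < 74, search right half
lo=12, hi=14, mid=13, arr[mid]=85
85 > 74, search left half
lo=12, hi=12, mid=12, arr[mid]=74
arr[12] == 74, found at index 12
= 12


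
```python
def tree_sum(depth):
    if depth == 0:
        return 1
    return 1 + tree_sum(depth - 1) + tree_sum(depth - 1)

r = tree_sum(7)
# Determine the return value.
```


tree_sum(7)
= 1 + tree_sum(6) + tree_sum(6)
= 1 + 2 * tree_sum(6)
tree_sum(k) = 2^(k+1) - 1
tree_sum(0) = 1
tree_sum(1) = 3
tree_sum(2) = 7
tree_sum(3) = 15
tree_sum(4) = 31
tree_sum(7) = 2^8 - 1 = 255


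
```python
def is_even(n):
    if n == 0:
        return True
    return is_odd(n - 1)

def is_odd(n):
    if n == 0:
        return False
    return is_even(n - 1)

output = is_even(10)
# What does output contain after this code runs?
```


is_even(10)
= is_odd(9)
= is_even(8)
= is_odd(7)
= is_even(6)
= is_odd(5)
= is_even(4)
= is_odd(3)
= is_even(2)
= is_odd(1)
= is_even(0)
n == 0: return True
= True


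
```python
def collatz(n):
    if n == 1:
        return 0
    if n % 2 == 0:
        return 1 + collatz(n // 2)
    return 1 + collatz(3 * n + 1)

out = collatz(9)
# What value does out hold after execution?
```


collatz(9)
9 is odd -> 3*9+1 = 28 -> collatz(28)
28 is even -> collatz(14)
14 is even -> collatz(7)
7 is odd -> 3*7+1 = 22 -> collatz(22)
22 is even -> collatz(11)
11 is odd -> 3*11+1 = 34 -> collatz(34)
34 is even -> collatz(17)
17 is odd -> 3*17+1 = 52 -> collatz(52)
52 is even -> collatz(26)
26 is even -> collatz(13)
13 is odd -> 3*13+1 = 40 -> collatz(40)
40 is even -> collatz(20)
20 is even -> collatz(10)
10 is even -> collatz(5)
5 is odd -> 3*5+1 = 16 -> collatz(16)
16 is even -> collatz(8)
8 is even -> collatz(4)
4 is even -> collatz(2)
2 is even -> collatz(1)
Reached 1 after 19 steps
= 19


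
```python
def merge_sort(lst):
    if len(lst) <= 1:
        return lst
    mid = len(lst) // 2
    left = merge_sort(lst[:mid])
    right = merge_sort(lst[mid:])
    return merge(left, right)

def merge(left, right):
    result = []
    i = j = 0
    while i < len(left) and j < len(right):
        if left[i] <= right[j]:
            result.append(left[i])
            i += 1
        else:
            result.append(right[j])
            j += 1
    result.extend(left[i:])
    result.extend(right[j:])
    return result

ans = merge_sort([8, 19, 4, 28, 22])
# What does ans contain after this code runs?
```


merge_sort([8, 19, 4, 28, 22])
Split into [8, 19] and [4, 28, 22]
Left sorted: [8, 19]
Right sorted: [4, 22, 28]
Merge [8, 19] and [4, 22, 28]
= [4, 8, 19, 22, 28]


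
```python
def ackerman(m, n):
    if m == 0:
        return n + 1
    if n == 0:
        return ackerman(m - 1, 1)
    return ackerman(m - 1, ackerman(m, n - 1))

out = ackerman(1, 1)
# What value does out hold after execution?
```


ackerman(1, 1)
= ackerman(0, ackerman(1, 0))
First compute ackerman(1, 0) = 2
= ackerman(0, 2)
= 3


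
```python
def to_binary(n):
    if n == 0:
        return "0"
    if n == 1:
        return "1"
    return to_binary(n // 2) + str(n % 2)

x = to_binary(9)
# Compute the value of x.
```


to_binary(9)
= to_binary(4) + "1"
= to_binary(2) + "0" + "1"
= to_binary(1) + "0" + "0" + "1"
= "1" + "0" + "0" + "1"
= "1001"


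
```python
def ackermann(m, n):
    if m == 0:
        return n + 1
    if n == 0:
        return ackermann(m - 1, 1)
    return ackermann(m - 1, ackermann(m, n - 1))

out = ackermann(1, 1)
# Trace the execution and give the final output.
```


ackermann(1, 1)
= ackermann(0, ackermann(1, 0))
First compute ackermann(1, 0) = 2
= ackermann(0, 2)
= 3


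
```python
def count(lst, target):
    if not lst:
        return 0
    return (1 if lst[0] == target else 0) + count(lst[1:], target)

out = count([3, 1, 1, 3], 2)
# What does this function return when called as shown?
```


count([3, 1, 1, 3], 2)
lst[0]=3 != 2: 0 + count([1, 1, 3], 2)
lst[0]=1 != 2: 0 + count([1, 3], 2)
lst[0]=1 != 2: 0 + count([3], 2)
lst[0]=3 != 2: 0 + count([], 2)
= 0


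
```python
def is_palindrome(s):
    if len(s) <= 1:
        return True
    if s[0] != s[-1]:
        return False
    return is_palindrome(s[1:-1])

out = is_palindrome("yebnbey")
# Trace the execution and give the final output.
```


is_palindrome("yebnbey")
"yebnbey": s[0]='y' == s[-1]='y' -> is_palindrome("ebnbe")
"ebnbe": s[0]='e' == s[-1]='e' -> is_palindrome("bnb")
"bnb": s[0]='b' == s[-1]='b' -> is_palindrome("n")
"n": len <= 1 -> True
= True


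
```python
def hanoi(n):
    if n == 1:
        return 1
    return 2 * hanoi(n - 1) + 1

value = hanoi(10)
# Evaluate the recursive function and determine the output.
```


hanoi(10)
= 2 * hanoi(9) + 1
= 2 * (2 * hanoi(8) + 1) + 1
= 2 * (2 * (2 * hanoi(7) + 1) + 1) + 1
= 2 * (2 * (2 * (2 * hanoi(6) + 1) + 1) + 1) + 1
= 2 * (2 * (2 * (2 * (2 * hanoi(5) + 1) + 1) + 1) + 1) + 1
= 2 * (2 * (2 * (2 * (2 * (2 * hanoi(4) + 1) + 1) + 1) + 1) + 1) + 1
= 2 * (2 * (2 * (2 * (2 * (2 * (2 * hanoi(3) + 1) + 1) + 1) + 1) + 1) + 1) + 1
= 2 * (2 * (2 * (2 * (2 * (2 * (2 * (2 * hanoi(2) + 1) + 1) + 1) + 1) + 1) + 1) + 1) + 1
= 2 * (2 * (2 * (2 * (2 * (2 * (2 * (2 * (2 * hanoi(1) + 1) + 1) + 1) + 1) + 1) + 1) + 1) + 1) + 1
Now compute bottom-up:
hanoi(1) = 1
hanoi(2) = 2 * 1 + 1 = 3
hanoi(3) = 2 * 3 + 1 = 7
hanoi(4) = 2 * 7 + 1 = 15
hanoi(5) = 2 * 15 + 1 = 31
hanoi(6) = 2 * 31 + 1 = 63
hanoi(7) = 2 * 63 + 1 = 127
hanoi(8) = 2 * 127 + 1 = 255
hanoi(9) = 2 * 255 + 1 = 511
hanoi(10) = 2 * 511 + 1 = 1023
= 1023


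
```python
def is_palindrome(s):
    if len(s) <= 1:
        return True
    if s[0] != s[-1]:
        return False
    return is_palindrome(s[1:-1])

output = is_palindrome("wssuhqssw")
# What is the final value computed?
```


is_palindrome("wssuhqssw")
"wssuhqssw": s[0]='w' == s[-1]='w' -> is_palindrome("ssuhqss")
"ssuhqss": s[0]='s' == s[-1]='s' -> is_palindrome("suhqs")
"suhqs": s[0]='s' == s[-1]='s' -> is_palindrome("uhq")
"uhq": s[0]='u' != s[-1]='q' -> False
= False


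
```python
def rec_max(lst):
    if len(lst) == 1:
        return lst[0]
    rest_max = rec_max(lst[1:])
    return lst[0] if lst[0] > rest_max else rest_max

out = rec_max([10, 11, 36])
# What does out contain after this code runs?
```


rec_max([10, 11, 36])
= compare 10 with rec_max([11, 36])
= compare 11 with rec_max([36])
Base: rec_max([36]) = 36
compare 11 with 36: max = 36
compare 10 with 36: max = 36
= 36


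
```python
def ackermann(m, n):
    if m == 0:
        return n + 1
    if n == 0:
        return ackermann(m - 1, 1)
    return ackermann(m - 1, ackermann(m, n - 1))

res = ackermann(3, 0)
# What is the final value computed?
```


ackermann(3, 0)
n == 0: return ackermann(2, 1)
= ackermann(2, 1) = 5
= 5


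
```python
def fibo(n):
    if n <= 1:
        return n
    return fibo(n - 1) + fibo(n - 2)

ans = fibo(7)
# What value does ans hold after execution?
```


fibo(7)
= fibo(6) + fibo(5)
= (fibo(5) + fibo(4)) + fibo(5)
Computing bottom-up: fibo(0)=0, fibo(1)=1, fibo(2)=1, fibo(3)=2, fibo(4)=3, fibo(5)=5, fibo(6)=8, fibo(7)=13
= 13


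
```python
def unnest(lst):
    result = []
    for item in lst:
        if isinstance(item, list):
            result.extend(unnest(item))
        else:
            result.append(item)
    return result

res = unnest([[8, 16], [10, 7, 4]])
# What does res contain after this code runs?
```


unnest([[8, 16], [10, 7, 4]])
Processing each element:
  [8, 16] is a list -> unnest recursively -> [8, 16]
  [10, 7, 4] is a list -> unnest recursively -> [10, 7, 4]
= [8, 16, 10, 7, 4]


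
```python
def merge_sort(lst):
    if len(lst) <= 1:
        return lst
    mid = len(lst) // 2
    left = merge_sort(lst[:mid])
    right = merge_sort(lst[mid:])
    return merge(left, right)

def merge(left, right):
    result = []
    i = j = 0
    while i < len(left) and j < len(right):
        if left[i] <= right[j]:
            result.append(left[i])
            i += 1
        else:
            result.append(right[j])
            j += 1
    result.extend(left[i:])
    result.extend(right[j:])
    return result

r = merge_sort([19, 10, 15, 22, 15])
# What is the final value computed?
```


merge_sort([19, 10, 15, 22, 15])
Split into [19, 10] and [15, 22, 15]
Left sorted: [10, 19]
Right sorted: [15, 15, 22]
Merge [10, 19] and [15, 15, 22]
= [10, 15, 15, 19, 22]


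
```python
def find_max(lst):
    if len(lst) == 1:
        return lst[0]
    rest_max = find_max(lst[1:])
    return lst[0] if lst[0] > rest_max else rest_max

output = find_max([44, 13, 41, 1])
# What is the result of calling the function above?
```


find_max([44, 13, 41, 1])
= compare 44 with find_max([13, 41, 1])
= compare 13 with find_max([41, 1])
= compare 41 with find_max([1])
Base: find_max([1]) = 1
compare 41 with 1: max = 41
compare 13 with 41: max = 41
compare 44 with 41: max = 44
= 44


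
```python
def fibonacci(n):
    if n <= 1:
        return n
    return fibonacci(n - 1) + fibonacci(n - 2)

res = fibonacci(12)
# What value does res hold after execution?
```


fibonacci(12)
= fibonacci(11) + fibonacci(10)
= (fibonacci(10) + fibonacci(9)) + fibonacci(10)
Computing bottom-up: fibonacci(0)=0, fibonacci(1)=1, fibonacci(2)=1, fibonacci(3)=2, fibonacci(4)=3, fibonacci(5)=5, fibonacci(6)=8, fibonacci(7)=13, fibonacci(8)=21, fibonacci(9)=34, fibonacci(10)=55, fibonacci(11)=89, fibonacci(12)=144
= 144


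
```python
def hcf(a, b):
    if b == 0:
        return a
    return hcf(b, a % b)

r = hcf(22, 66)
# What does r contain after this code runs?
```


hcf(22, 66)
= hcf(66, 22 % 66) = hcf(66, 22)
= hcf(22, 66 % 22) = hcf(22, 0)
b == 0, return a = 22


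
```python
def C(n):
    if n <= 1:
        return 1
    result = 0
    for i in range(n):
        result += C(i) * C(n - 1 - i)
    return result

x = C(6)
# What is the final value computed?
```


C(6)
= sum of C(i) * C(6-1-i) for i in 0..5
First compute sub-values bottom-up:
  C(0) = 1, C(1) = 1
  C(2) = 1*1 + 1*1 = 2
  C(3) = 1*2 + 1*1 + 2*1 = 5
  C(4) = 1*5 + 1*2 + 2*1 + 5*1 = 14
  C(5) = 1*14 + 1*5 + 2*2 + 5*1 + 14*1 = 42
Now C(6):
  C(0)*C(5) = 1*42 = 42
  C(1)*C(4) = 1*14 = 14
  C(2)*C(3) = 2*5 = 10
  C(3)*C(2) = 5*2 = 10
  C(4)*C(1) = 14*1 = 14
  C(5)*C(0) = 42*1 = 42
= 42 + 14 + 10 + 10 + 14 + 42
= 132


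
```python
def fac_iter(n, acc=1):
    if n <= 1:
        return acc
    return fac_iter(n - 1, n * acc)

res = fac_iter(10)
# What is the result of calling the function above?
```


fac_iter(10, 1)
= fac_iter(9, 10 * 1) = fac_iter(9, 10)
= fac_iter(8, 9 * 10) = fac_iter(8, 90)
= fac_iter(7, 8 * 90) = fac_iter(7, 720)
= fac_iter(6, 7 * 720) = fac_iter(6, 5040)
= fac_iter(5, 6 * 5040) = fac_iter(5, 30240)
= fac_iter(4, 5 * 30240) = fac_iter(4, 151200)
= fac_iter(3, 4 * 151200) = fac_iter(3, 604800)
= fac_iter(2, 3 * 604800) = fac_iter(2, 1814400)
= fac_iter(1, 2 * 1814400) = fac_iter(1, 3628800)
n <= 1, return acc = 3628800


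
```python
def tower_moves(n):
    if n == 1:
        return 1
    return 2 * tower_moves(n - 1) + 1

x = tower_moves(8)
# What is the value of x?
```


tower_moves(8)
= 2 * tower_moves(7) + 1
= 2 * (2 * tower_moves(6) + 1) + 1
= 2 * (2 * (2 * tower_moves(5) + 1) + 1) + 1
= 2 * (2 * (2 * (2 * tower_moves(4) + 1) + 1) + 1) + 1
= 2 * (2 * (2 * (2 * (2 * tower_moves(3) + 1) + 1) + 1) + 1) + 1
= 2 * (2 * (2 * (2 * (2 * (2 * tower_moves(2) + 1) + 1) + 1) + 1) + 1) + 1
= 2 * (2 * (2 * (2 * (2 * (2 * (2 * tower_moves(1) + 1) + 1) + 1) + 1) + 1) + 1) + 1
Now compute bottom-up:
tower_moves(1) = 1
tower_moves(2) = 2 * 1 + 1 = 3
tower_moves(3) = 2 * 3 + 1 = 7
tower_moves(4) = 2 * 7 + 1 = 15
tower_moves(5) = 2 * 15 + 1 = 31
tower_moves(6) = 2 * 31 + 1 = 63
tower_moves(7) = 2 * 63 + 1 = 127
tower_moves(8) = 2 * 127 + 1 = 255
= 255


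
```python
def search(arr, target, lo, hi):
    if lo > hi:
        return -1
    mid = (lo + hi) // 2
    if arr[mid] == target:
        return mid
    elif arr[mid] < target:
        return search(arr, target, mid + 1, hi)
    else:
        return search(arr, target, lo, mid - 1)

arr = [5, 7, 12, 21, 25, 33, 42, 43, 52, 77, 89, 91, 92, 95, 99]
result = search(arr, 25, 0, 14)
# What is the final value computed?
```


search(arr, 25, 0, 14)
lo=0, hi=14, mid=7, arr[mid]=43
43 > 25, search left half
lo=0, hi=6, mid=3, arr[mid]=21
21 < 25, search right half
lo=4, hi=6, mid=5, arr[mid]=33
33 > 25, search left half
lo=4, hi=4, mid=4, arr[mid]=25
arr[4] == 25, found at index 4
= 4


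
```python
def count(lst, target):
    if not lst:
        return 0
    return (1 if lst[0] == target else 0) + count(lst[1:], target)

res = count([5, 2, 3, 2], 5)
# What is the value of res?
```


count([5, 2, 3, 2], 5)
lst[0]=5 == 5: 1 + count([2, 3, 2], 5)
lst[0]=2 != 5: 0 + count([3, 2], 5)
lst[0]=3 != 5: 0 + count([2], 5)
lst[0]=2 != 5: 0 + count([], 5)
= 1


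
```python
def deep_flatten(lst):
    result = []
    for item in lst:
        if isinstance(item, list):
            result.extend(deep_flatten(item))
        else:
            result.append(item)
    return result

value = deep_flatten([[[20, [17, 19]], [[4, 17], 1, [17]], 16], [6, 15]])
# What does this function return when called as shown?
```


deep_flatten([[[20, [17, 19]], [[4, 17], 1, [17]], 16], [6, 15]])
Processing each element:
  [[20, [17, 19]], [[4, 17], 1, [17]], 16] is a list -> deep_flatten recursively -> [20, 17, 19, 4, 17, 1, 17, 16]
  [6, 15] is a list -> deep_flatten recursively -> [6, 15]
= [20, 17, 19, 4, 17, 1, 17, 16, 6, 15]


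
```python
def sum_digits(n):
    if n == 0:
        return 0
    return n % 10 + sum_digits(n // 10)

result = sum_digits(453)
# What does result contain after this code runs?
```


sum_digits(453)
= 3 + sum_digits(45)
= 3 + 5 + sum_digits(4)
= 3 + 5 + 4 + sum_digits(0)
= 3 + 5 + 4 + 0
= 12


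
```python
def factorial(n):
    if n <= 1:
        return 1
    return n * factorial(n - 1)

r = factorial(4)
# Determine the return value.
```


factorial(4)
= 4 * factorial(3)
= 4 * 3 * factorial(2)
= 4 * 3 * 2 * factorial(1)
= 4 * 3 * 2 * 1
= 24


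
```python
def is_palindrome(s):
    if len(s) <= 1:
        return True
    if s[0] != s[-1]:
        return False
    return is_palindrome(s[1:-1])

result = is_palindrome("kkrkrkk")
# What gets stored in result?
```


is_palindrome("kkrkrkk")
"kkrkrkk": s[0]='k' == s[-1]='k' -> is_palindrome("krkrk")
"krkrk": s[0]='k' == s[-1]='k' -> is_palindrome("rkr")
"rkr": s[0]='r' == s[-1]='r' -> is_palindrome("k")
"k": len <= 1 -> True
= True


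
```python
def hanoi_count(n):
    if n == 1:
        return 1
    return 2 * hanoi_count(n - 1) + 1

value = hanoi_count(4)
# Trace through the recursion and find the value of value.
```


hanoi_count(4)
= 2 * hanoi_count(3) + 1
= 2 * (2 * hanoi_count(2) + 1) + 1
= 2 * (2 * (2 * hanoi_count(1) + 1) + 1) + 1
Now compute bottom-up:
hanoi_count(1) = 1
hanoi_count(2) = 2 * 1 + 1 = 3
hanoi_count(3) = 2 * 3 + 1 = 7
hanoi_count(4) = 2 * 7 + 1 = 15
= 15


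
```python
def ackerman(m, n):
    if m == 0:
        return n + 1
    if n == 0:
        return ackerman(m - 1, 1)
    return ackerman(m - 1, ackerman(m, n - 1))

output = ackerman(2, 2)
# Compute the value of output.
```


ackerman(2, 2)
= ackerman(1, ackerman(2, 1))
First compute ackerman(2, 1) = 5
= ackerman(1, 5)
= 7


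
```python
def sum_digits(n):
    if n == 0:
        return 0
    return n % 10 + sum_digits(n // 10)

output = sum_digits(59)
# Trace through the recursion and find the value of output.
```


sum_digits(59)
= 9 + sum_digits(5)
= 9 + 5 + sum_digits(0)
= 9 + 5 + 0
= 14


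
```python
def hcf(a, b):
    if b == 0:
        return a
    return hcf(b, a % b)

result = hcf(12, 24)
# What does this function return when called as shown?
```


hcf(12, 24)
= hcf(24, 12 % 24) = hcf(24, 12)
= hcf(12, 24 % 12) = hcf(12, 0)
b == 0, return a = 12


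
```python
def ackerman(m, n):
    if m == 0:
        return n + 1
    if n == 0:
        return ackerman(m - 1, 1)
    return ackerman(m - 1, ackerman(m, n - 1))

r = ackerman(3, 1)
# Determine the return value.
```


ackerman(3, 1)
= ackerman(2, ackerman(3, 0))
First compute ackerman(3, 0) = 5
= ackerman(2, 5)
= 13


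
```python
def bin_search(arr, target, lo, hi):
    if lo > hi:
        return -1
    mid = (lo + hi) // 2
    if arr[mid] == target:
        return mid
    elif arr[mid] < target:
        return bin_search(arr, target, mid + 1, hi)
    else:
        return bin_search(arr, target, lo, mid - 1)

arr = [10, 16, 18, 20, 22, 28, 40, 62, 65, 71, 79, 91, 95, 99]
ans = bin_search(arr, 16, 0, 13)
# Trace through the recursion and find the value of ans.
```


bin_search(arr, 16, 0, 13)
lo=0, hi=13, mid=6, arr[mid]=40
40 > 16, search left half
lo=0, hi=5, mid=2, arr[mid]=18
18 > 16, search left half
lo=0, hi=1, mid=0, arr[mid]=10
10 < 16, search right half
lo=1, hi=1, mid=1, arr[mid]=16
arr[1] == 16, found at index 1
= 1


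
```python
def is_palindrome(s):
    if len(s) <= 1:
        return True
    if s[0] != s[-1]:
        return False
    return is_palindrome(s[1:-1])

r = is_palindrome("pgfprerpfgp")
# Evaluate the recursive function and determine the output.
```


is_palindrome("pgfprerpfgp")
"pgfprerpfgp": s[0]='p' == s[-1]='p' -> is_palindrome("gfprerpfg")
"gfprerpfg": s[0]='g' == s[-1]='g' -> is_palindrome("fprerpf")
"fprerpf": s[0]='f' == s[-1]='f' -> is_palindrome("prerp")
"prerp": s[0]='p' == s[-1]='p' -> is_palindrome("rer")
"rer": s[0]='r' == s[-1]='r' -> is_palindrome("e")
"e": len <= 1 -> True
= True


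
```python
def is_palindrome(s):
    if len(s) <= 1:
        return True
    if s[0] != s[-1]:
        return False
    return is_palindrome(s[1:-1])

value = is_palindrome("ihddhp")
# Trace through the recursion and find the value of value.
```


is_palindrome("ihddhp")
"ihddhp": s[0]='i' != s[-1]='p' -> False
= False


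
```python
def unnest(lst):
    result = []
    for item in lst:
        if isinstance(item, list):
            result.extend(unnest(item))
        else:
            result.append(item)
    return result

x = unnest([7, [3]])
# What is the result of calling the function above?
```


unnest([7, [3]])
Processing each element:
  7 is not a list -> append 7
  [3] is a list -> unnest recursively -> [3]
= [7, 3]


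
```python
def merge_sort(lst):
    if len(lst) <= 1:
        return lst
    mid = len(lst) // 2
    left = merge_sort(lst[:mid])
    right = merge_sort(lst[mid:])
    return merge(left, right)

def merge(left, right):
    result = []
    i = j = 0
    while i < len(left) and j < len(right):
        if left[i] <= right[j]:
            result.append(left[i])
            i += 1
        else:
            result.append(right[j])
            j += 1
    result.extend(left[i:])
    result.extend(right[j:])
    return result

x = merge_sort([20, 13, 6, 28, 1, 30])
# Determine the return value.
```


merge_sort([20, 13, 6, 28, 1, 30])
Split into [20, 13, 6] and [28, 1, 30]
Left sorted: [6, 13, 20]
Right sorted: [1, 28, 30]
Merge [6, 13, 20] and [1, 28, 30]
= [1, 6, 13, 20, 28, 30]


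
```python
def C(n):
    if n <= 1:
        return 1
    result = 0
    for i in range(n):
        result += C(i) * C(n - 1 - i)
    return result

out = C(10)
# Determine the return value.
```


C(10)
= sum of C(i) * C(10-1-i) for i in 0..9
First compute sub-values bottom-up:
  C(0) = 1, C(1) = 1
  C(2) = 1*1 + 1*1 = 2
  C(3) = 1*2 + 1*1 + 2*1 = 5
  C(4) = 1*5 + 1*2 + 2*1 + 5*1 = 14
  C(5) = 1*14 + 1*5 + 2*2 + 5*1 + 14*1 = 42
  C(6) = 1*42 + 1*14 + 2*5 + 5*2 + 14*1 + 42*1 = 132
  C(7) = 1*132 + 1*42 + 2*14 + 5*5 + 14*2 + 42*1 + 132*1 = 429
  C(8) = 1*429 + 1*132 + 2*42 + 5*14 + 14*5 + 42*2 + 132*1 + 429*1 = 1430
  C(9) = 1*1430 + 1*429 + 2*132 + 5*42 + 14*14 + 42*5 + 132*2 + 429*1 + 1430*1 = 4862
Now C(10):
  C(0)*C(9) = 1*4862 = 4862
  C(1)*C(8) = 1*1430 = 1430
  C(2)*C(7) = 2*429 = 858
  C(3)*C(6) = 5*132 = 660
  C(4)*C(5) = 14*42 = 588
  C(5)*C(4) = 42*14 = 588
  C(6)*C(3) = 132*5 = 660
  C(7)*C(2) = 429*2 = 858
  C(8)*C(1) = 1430*1 = 1430
  C(9)*C(0) = 4862*1 = 4862
= 4862 + 1430 + 858 + 660 + 588 + 588 + 660 + 858 + 1430 + 4862
= 16796


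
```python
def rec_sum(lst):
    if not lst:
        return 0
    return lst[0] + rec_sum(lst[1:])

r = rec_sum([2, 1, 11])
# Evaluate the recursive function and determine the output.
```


rec_sum([2, 1, 11])
= 2 + rec_sum([1, 11])
= 2 + 1 + rec_sum([11])
= 2 + 1 + 11 + rec_sum([])
= 2 + 1 + 11 + 0
= 14


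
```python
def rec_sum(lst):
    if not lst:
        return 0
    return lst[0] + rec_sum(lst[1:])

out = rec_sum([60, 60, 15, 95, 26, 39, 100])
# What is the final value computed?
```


rec_sum([60, 60, 15, 95, 26, 39, 100])
= 60 + rec_sum([60, 15, 95, 26, 39, 100])
= 60 + 60 + rec_sum([15, 95, 26, 39, 100])
= 60 + 60 + 15 + rec_sum([95, 26, 39, 100])
= 60 + 60 + 15 + 95 + rec_sum([26, 39, 100])
= 60 + 60 + 15 + 95 + 26 + rec_sum([39, 100])
= 60 + 60 + 15 + 95 + 26 + 39 + rec_sum([100])
= 60 + 60 + 15 + 95 + 26 + 39 + 100 + rec_sum([])
= 60 + 60 + 15 + 95 + 26 + 39 + 100 + 0
= 395


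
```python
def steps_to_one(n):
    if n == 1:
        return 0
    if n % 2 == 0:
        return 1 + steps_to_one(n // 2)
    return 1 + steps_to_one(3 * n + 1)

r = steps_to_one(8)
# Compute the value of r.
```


steps_to_one(8)
8 is even -> steps_to_one(4)
4 is even -> steps_to_one(2)
2 is even -> steps_to_one(1)
Reached 1 after 3 steps
= 3


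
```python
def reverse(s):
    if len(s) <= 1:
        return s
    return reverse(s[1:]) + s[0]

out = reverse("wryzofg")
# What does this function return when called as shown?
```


reverse("wryzofg")
= reverse("ryzofg") + "w"
= reverse("yzofg") + "r" + "w"
= reverse("zofg") + "y" + "r" + "w"
= reverse("ofg") + "z" + "y" + "r" + "w"
= reverse("fg") + "o" + "z" + "y" + "r" + "w"
= reverse("g") + "f" + "o" + "z" + "y" + "r" + "w"
= "g" + "f" + "o" + "z" + "y" + "r" + "w"
= "gfozyrw"


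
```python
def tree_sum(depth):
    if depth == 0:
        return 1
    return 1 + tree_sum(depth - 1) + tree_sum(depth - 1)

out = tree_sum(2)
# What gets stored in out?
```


tree_sum(2)
= 1 + tree_sum(1) + tree_sum(1)
= 1 + 2 * tree_sum(1)
tree_sum(k) = 2^(k+1) - 1
tree_sum(0) = 1
tree_sum(1) = 3
tree_sum(2) = 7
tree_sum(2) = 2^3 - 1 = 7


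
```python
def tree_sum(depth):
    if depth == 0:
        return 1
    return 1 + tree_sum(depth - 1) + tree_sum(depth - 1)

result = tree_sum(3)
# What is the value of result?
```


tree_sum(3)
= 1 + tree_sum(2) + tree_sum(2)
= 1 + 2 * tree_sum(2)
tree_sum(k) = 2^(k+1) - 1
tree_sum(0) = 1
tree_sum(1) = 3
tree_sum(2) = 7
tree_sum(3) = 15
tree_sum(3) = 2^4 - 1 = 15


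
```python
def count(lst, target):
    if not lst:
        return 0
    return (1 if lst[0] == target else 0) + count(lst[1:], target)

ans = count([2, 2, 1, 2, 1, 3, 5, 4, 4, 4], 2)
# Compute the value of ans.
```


count([2, 2, 1, 2, 1, 3, 5, 4, 4, 4], 2)
lst[0]=2 == 2: 1 + count([2, 1, 2, 1, 3, 5, 4, 4, 4], 2)
lst[0]=2 == 2: 1 + count([1, 2, 1, 3, 5, 4, 4, 4], 2)
lst[0]=1 != 2: 0 + count([2, 1, 3, 5, 4, 4, 4], 2)
lst[0]=2 == 2: 1 + count([1, 3, 5, 4, 4, 4], 2)
lst[0]=1 != 2: 0 + count([3, 5, 4, 4, 4], 2)
lst[0]=3 != 2: 0 + count([5, 4, 4, 4], 2)
lst[0]=5 != 2: 0 + count([4, 4, 4], 2)
lst[0]=4 != 2: 0 + count([4, 4], 2)
lst[0]=4 != 2: 0 + count([4], 2)
lst[0]=4 != 2: 0 + count([], 2)
= 3


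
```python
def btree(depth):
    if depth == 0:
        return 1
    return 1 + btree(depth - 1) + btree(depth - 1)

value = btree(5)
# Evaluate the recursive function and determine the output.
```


btree(5)
= 1 + btree(4) + btree(4)
= 1 + 2 * btree(4)
btree(k) = 2^(k+1) - 1
btree(0) = 1
btree(1) = 3
btree(2) = 7
btree(3) = 15
btree(4) = 31
btree(5) = 2^6 - 1 = 63


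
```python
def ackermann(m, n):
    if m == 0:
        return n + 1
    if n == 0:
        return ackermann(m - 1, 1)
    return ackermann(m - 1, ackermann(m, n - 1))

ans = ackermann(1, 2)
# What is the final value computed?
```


ackermann(1, 2)
= ackermann(0, ackermann(1, 1))
First compute ackermann(1, 1) = 3
= ackermann(0, 3)
= 4


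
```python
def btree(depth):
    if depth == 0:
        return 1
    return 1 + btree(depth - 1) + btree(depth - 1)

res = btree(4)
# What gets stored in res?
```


btree(4)
= 1 + btree(3) + btree(3)
= 1 + 2 * btree(3)
btree(k) = 2^(k+1) - 1
btree(0) = 1
btree(1) = 3
btree(2) = 7
btree(3) = 15
btree(4) = 31
btree(4) = 2^5 - 1 = 31


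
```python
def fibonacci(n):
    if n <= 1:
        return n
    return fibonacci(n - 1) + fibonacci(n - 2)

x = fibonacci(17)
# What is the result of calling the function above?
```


fibonacci(17)
= fibonacci(16) + fibonacci(15)
= (fibonacci(15) + fibonacci(14)) + fibonacci(15)
Computing bottom-up: fibonacci(0)=0, fibonacci(1)=1, fibonacci(2)=1, fibonacci(3)=2, fibonacci(4)=3, fibonacci(5)=5, fibonacci(6)=8, fibonacci(7)=13, fibonacci(8)=21, fibonacci(9)=34, fibonacci(10)=55, fibonacci(11)=89, fibonacci(12)=144, fibonacci(13)=233, fibonacci(14)=377, fibonacci(15)=610, fibonacci(16)=987, fibonacci(17)=1597
= 1597


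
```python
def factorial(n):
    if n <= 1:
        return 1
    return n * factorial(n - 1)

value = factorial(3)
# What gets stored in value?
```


factorial(3)
= 3 * factorial(2)
= 3 * 2 * factorial(1)
= 3 * 2 * 1
= 6


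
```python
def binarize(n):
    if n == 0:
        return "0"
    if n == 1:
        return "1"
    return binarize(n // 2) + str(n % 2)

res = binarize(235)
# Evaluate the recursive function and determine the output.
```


binarize(235)
= binarize(117) + "1"
= binarize(58) + "1" + "1"
= binarize(29) + "0" + "1" + "1"
= binarize(14) + "1" + "0" + "1" + "1"
= binarize(7) + "0" + "1" + "0" + "1" + "1"
= binarize(3) + "1" + "0" + "1" + "0" + "1" + "1"
= binarize(1) + "1" + "1" + "0" + "1" + "0" + "1" + "1"
= "1" + "1" + "1" + "0" + "1" + "0" + "1" + "1"
= "11101011"


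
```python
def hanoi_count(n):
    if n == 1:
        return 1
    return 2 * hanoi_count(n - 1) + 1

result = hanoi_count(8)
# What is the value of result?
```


hanoi_count(8)
= 2 * hanoi_count(7) + 1
= 2 * (2 * hanoi_count(6) + 1) + 1
= 2 * (2 * (2 * hanoi_count(5) + 1) + 1) + 1
= 2 * (2 * (2 * (2 * hanoi_count(4) + 1) + 1) + 1) + 1
= 2 * (2 * (2 * (2 * (2 * hanoi_count(3) + 1) + 1) + 1) + 1) + 1
= 2 * (2 * (2 * (2 * (2 * (2 * hanoi_count(2) + 1) + 1) + 1) + 1) + 1) + 1
= 2 * (2 * (2 * (2 * (2 * (2 * (2 * hanoi_count(1) + 1) + 1) + 1) + 1) + 1) + 1) + 1
Now compute bottom-up:
hanoi_count(1) = 1
hanoi_count(2) = 2 * 1 + 1 = 3
hanoi_count(3) = 2 * 3 + 1 = 7
hanoi_count(4) = 2 * 7 + 1 = 15
hanoi_count(5) = 2 * 15 + 1 = 31
hanoi_count(6) = 2 * 31 + 1 = 63
hanoi_count(7) = 2 * 63 + 1 = 127
hanoi_count(8) = 2 * 127 + 1 = 255
= 255


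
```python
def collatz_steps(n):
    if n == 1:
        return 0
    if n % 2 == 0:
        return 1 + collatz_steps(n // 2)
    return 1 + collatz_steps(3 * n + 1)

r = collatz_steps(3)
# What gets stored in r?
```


collatz_steps(3)
3 is odd -> 3*3+1 = 10 -> collatz_steps(10)
10 is even -> collatz_steps(5)
5 is odd -> 3*5+1 = 16 -> collatz_steps(16)
16 is even -> collatz_steps(8)
8 is even -> collatz_steps(4)
4 is even -> collatz_steps(2)
2 is even -> collatz_steps(1)
Reached 1 after 7 steps
= 7


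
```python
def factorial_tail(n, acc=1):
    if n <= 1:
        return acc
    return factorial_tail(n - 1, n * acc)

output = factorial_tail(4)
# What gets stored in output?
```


factorial_tail(4, 1)
= factorial_tail(3, 4 * 1) = factorial_tail(3, 4)
= factorial_tail(2, 3 * 4) = factorial_tail(2, 12)
= factorial_tail(1, 2 * 12) = factorial_tail(1, 24)
n <= 1, return acc = 24


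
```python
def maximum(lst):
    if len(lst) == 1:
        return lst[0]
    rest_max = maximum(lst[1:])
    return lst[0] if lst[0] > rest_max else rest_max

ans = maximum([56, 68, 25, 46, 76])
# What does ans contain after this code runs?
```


maximum([56, 68, 25, 46, 76])
= compare 56 with maximum([68, 25, 46, 76])
= compare 68 with maximum([25, 46, 76])
= compare 25 with maximum([46, 76])
= compare 46 with maximum([76])
Base: maximum([76]) = 76
compare 46 with 76: max = 76
compare 25 with 76: max = 76
compare 68 with 76: max = 76
compare 56 with 76: max = 76
= 76


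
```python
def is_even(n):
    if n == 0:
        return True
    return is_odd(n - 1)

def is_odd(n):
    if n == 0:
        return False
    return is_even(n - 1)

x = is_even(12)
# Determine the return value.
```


is_even(12)
= is_odd(11)
= is_even(10)
= is_odd(9)
= is_even(8)
= is_odd(7)
= is_even(6)
= is_odd(5)
= is_even(4)
= is_odd(3)
= is_even(2)
= is_odd(1)
= is_even(0)
n == 0: return True
= True


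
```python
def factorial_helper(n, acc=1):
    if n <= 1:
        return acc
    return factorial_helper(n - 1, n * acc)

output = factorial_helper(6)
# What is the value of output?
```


factorial_helper(6, 1)
= factorial_helper(5, 6 * 1) = factorial_helper(5, 6)
= factorial_helper(4, 5 * 6) = factorial_helper(4, 30)
= factorial_helper(3, 4 * 30) = factorial_helper(3, 120)
= factorial_helper(2, 3 * 120) = factorial_helper(2, 360)
= factorial_helper(1, 2 * 360) = factorial_helper(1, 720)
n <= 1, return acc = 720


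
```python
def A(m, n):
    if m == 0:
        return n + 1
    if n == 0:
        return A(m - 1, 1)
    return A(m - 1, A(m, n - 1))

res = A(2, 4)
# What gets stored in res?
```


A(2, 4)
= A(1, A(2, 3))
First compute A(2, 3) = 9
= A(1, 9)
= 11


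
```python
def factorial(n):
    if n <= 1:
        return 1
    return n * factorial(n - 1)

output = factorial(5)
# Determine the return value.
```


factorial(5)
= 5 * factorial(4)
= 5 * 4 * factorial(3)
= 5 * 4 * 3 * factorial(2)
= 5 * 4 * 3 * 2 * factorial(1)
= 5 * 4 * 3 * 2 * 1
= 120


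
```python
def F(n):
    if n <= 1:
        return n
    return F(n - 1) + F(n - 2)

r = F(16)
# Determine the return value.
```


F(16)
= F(15) + F(14)
= (F(14) + F(13)) + F(14)
Computing bottom-up: F(0)=0, F(1)=1, F(2)=1, F(3)=2, F(4)=3, F(5)=5, F(6)=8, F(7)=13, F(8)=21, F(9)=34, F(10)=55, F(11)=89, F(12)=144, F(13)=233, F(14)=377, F(15)=610, F(16)=987
= 987


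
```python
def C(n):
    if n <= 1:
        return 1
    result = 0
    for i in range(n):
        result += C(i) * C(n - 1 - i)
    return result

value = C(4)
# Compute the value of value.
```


C(4)
= sum of C(i) * C(4-1-i) for i in 0..3
First compute sub-values bottom-up:
  C(0) = 1, C(1) = 1
  C(2) = 1*1 + 1*1 = 2
  C(3) = 1*2 + 1*1 + 2*1 = 5
Now C(4):
  C(0)*C(3) = 1*5 = 5
  C(1)*C(2) = 1*2 = 2
  C(2)*C(1) = 2*1 = 2
  C(3)*C(0) = 5*1 = 5
= 5 + 2 + 2 + 5
= 14


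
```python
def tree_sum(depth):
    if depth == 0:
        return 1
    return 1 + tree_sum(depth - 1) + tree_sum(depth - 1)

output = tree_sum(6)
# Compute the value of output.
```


tree_sum(6)
= 1 + tree_sum(5) + tree_sum(5)
= 1 + 2 * tree_sum(5)
tree_sum(k) = 2^(k+1) - 1
tree_sum(0) = 1
tree_sum(1) = 3
tree_sum(2) = 7
tree_sum(3) = 15
tree_sum(4) = 31
tree_sum(6) = 2^7 - 1 = 127


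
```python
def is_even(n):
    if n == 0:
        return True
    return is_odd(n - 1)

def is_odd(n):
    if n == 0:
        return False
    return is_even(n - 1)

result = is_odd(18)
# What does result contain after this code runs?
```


is_odd(18)
= is_even(17)
= is_odd(16)
= is_even(15)
= is_odd(14)
= is_even(13)
= is_odd(12)
= is_even(11)
= is_odd(10)
= is_even(9)
= is_odd(8)
= is_even(7)
= is_odd(6)
= is_even(5)
= is_odd(4)
= is_even(3)
= is_odd(2)
= is_even(1)
= is_odd(0)
n == 0: return False
= False


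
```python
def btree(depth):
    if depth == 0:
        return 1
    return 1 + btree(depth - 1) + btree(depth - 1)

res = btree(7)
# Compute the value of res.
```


btree(7)
= 1 + btree(6) + btree(6)
= 1 + 2 * btree(6)
btree(k) = 2^(k+1) - 1
btree(0) = 1
btree(1) = 3
btree(2) = 7
btree(3) = 15
btree(4) = 31
btree(7) = 2^8 - 1 = 255


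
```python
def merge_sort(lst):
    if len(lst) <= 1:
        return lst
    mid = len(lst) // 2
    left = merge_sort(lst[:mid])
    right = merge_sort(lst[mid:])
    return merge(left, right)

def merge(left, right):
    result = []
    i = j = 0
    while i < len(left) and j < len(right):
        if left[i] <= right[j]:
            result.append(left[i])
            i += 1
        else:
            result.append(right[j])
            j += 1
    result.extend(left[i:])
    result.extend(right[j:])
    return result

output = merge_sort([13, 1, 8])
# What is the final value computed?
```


merge_sort([13, 1, 8])
Split into [13] and [1, 8]
Left sorted: [13]
Right sorted: [1, 8]
Merge [13] and [1, 8]
= [1, 8, 13]


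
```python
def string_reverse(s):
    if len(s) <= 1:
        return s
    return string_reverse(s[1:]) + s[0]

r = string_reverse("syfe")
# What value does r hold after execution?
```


string_reverse("syfe")
= string_reverse("yfe") + "s"
= string_reverse("fe") + "y" + "s"
= string_reverse("e") + "f" + "y" + "s"
= "e" + "f" + "y" + "s"
= "efys"


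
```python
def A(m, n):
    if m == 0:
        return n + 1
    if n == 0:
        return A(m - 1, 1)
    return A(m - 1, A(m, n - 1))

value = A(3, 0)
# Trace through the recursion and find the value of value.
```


A(3, 0)
n == 0: return A(2, 1)
= A(2, 1) = 5
= 5


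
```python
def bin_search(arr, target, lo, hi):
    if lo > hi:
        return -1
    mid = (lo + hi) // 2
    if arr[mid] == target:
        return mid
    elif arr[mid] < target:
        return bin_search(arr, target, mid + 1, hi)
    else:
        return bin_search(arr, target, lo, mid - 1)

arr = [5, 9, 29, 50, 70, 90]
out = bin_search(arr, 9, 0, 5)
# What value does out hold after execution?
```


bin_search(arr, 9, 0, 5)
lo=0, hi=5, mid=2, arr[mid]=29
29 > 9, search left half
lo=0, hi=1, mid=0, arr[mid]=5
5 < 9, search right half
lo=1, hi=1, mid=1, arr[mid]=9
arr[1] == 9, found at index 1
= 1


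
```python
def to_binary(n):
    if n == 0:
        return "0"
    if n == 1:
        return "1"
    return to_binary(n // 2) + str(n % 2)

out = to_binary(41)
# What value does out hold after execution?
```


to_binary(41)
= to_binary(20) + "1"
= to_binary(10) + "0" + "1"
= to_binary(5) + "0" + "0" + "1"
= to_binary(2) + "1" + "0" + "0" + "1"
= to_binary(1) + "0" + "1" + "0" + "0" + "1"
= "1" + "0" + "1" + "0" + "0" + "1"
= "101001"


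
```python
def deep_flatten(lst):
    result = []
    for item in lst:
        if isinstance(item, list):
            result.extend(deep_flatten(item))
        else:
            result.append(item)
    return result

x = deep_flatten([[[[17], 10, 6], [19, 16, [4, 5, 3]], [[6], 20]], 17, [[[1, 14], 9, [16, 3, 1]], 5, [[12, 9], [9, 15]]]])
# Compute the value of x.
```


deep_flatten([[[[17], 10, 6], [19, 16, [4, 5, 3]], [[6], 20]], 17, [[[1, 14], 9, [16, 3, 1]], 5, [[12, 9], [9, 15]]]])
Processing each element:
  [[[17], 10, 6], [19, 16, [4, 5, 3]], [[6], 20]] is a list -> deep_flatten recursively -> [17, 10, 6, 19, 16, 4, 5, 3, 6, 20]
  17 is not a list -> append 17
  [[[1, 14], 9, [16, 3, 1]], 5, [[12, 9], [9, 15]]] is a list -> deep_flatten recursively -> [1, 14, 9, 16, 3, 1, 5, 12, 9, 9, 15]
= [17, 10, 6, 19, 16, 4, 5, 3, 6, 20, 17, 1, 14, 9, 16, 3, 1, 5, 12, 9, 9, 15]


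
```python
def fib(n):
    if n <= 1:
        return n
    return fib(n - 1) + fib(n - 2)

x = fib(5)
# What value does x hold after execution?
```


fib(5)
= fib(4) + fib(3)
= (fib(3) + fib(2)) + fib(3)
Computing bottom-up: fib(0)=0, fib(1)=1, fib(2)=1, fib(3)=2, fib(4)=3, fib(5)=5
= 5


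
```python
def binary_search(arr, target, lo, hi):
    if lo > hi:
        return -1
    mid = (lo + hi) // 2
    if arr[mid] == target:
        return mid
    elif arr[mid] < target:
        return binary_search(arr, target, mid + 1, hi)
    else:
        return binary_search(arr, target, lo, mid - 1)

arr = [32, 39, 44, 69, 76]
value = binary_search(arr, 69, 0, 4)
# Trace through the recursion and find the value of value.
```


binary_search(arr, 69, 0, 4)
lo=0, hi=4, mid=2, arr[mid]=44
44 < 69, search right half
lo=3, hi=4, mid=3, arr[mid]=69
arr[3] == 69, found at index 3
= 3


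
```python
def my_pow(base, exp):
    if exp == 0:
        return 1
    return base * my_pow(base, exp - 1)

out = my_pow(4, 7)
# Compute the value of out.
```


my_pow(4, 7)
= 4 * my_pow(4, 6)
= 4 * 4 * my_pow(4, 5)
= 4 * 4 * 4 * my_pow(4, 4)
= 4 * 4 * 4 * 4 * my_pow(4, 3)
= 4 * 4 * 4 * 4 * 4 * my_pow(4, 2)
= 4 * 4 * 4 * 4 * 4 * 4 * my_pow(4, 1)
= 4 * 4 * 4 * 4 * 4 * 4 * 4 * my_pow(4, 0)
= 4 * 4 * 4 * 4 * 4 * 4 * 4 * 1
= 16384
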